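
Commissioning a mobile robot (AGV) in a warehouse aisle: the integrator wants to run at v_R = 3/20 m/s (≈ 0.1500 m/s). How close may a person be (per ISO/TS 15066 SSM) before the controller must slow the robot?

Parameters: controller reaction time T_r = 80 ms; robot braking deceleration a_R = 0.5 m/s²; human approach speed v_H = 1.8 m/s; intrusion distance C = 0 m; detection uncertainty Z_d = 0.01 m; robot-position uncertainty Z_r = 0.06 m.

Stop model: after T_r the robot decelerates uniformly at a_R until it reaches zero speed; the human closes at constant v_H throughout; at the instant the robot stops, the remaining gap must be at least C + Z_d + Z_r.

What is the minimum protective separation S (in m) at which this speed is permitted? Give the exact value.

S_min = 1577/2000 m = 0.7885 m

braking lasts T_s = (3/20)/(1/2) = 0.3000 s
robot in T_r: 0.1500·0.0800 = 0.0120 m
robot covers 0.1500·0.3000 − ½·0.5000·0.3000² = 0.0225 m while stopping
human over T_r+T_s: 1.8000·(0.0800+0.3000) = 0.6840 m
margins: 0.0000+0.0100+0.0600 = 0.0700 m
S_min ≈ 0.0120+0.0225+0.6840+0.0700  ⇒  S_min = 1577/2000 m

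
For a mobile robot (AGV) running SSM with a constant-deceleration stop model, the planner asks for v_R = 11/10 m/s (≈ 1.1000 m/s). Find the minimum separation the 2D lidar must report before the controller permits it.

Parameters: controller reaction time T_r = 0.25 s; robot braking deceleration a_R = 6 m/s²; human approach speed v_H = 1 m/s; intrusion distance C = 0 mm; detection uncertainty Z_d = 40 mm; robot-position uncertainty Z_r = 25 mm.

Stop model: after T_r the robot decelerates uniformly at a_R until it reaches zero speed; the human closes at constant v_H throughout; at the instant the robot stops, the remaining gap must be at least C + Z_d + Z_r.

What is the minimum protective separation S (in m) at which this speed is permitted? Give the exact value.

S_min = 1049/1200 m = 0.8742 m

T_s = v_R/a_R = (11/10)/6 = 0.1833 s
robot covers v_R·T_r = 1.1000·0.2500 = 0.2750 m before braking
robot under decel: 1.1000²/(2·6.0000) = 0.1008 m
person approaches 1.0000·(0.2500+0.1833) = 0.4333 m
margins: 0.0000+0.0400+0.0250 = 0.0650 m
S_min ≈ 0.2750+0.1008+0.4333+0.0650  ⇒  S_min = 1049/1200 m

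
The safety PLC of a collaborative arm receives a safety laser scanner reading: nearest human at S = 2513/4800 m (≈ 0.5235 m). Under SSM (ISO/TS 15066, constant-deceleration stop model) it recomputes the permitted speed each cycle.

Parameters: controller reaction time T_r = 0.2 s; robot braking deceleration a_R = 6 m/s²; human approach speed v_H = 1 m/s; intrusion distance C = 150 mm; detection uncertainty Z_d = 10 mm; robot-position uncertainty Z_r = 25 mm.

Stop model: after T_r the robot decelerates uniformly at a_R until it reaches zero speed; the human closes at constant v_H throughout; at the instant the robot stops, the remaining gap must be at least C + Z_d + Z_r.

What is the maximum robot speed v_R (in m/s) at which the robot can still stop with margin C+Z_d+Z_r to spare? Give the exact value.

v_R_max = 7/20 m/s = 0.3500 m/s

quadratic (1/12)·v² + (11/30)·v + (-133/960) = 0
  disc = (11/30)² − 4·(1/12)·(-133/960) = 289/1600 ; √disc = 17/40
  v_R = (−(11/30) + 17/40) / (2·(1/12)) = 7/20 m/s
check:
braking lasts T_s = (7/20)/6 = 0.0583 s
reaction-phase robot travel = 0.3500·0.2000 = 0.0700 m
robot under decel: 0.3500²/(2·6.0000) = 0.0102 m
human over T_r+T_s: 1.0000·(0.2000+0.0583) = 0.2583 m
margins: 0.1500+0.0100+0.0250 = 0.1850 m
sum ≈ 0.0700+0.0102+0.2583+0.1850 ≈ 0.5235 m = S ✓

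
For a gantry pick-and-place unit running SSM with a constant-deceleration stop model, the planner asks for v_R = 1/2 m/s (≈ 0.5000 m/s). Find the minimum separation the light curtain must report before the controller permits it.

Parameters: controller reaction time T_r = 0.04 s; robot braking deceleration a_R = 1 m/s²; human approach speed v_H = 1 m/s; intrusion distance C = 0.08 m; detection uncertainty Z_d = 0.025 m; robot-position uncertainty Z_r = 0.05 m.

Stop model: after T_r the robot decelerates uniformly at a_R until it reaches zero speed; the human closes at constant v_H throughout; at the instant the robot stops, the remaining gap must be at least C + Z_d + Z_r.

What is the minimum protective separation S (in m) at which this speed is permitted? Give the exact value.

S_min = 21/25 m = 0.8400 m

stop time T_s = (1/2)/1 = 0.5000 s
robot covers v_R·T_r = 0.5000·0.0400 = 0.0200 m before braking
robot under decel: 0.5000²/(2·1.0000) = 0.1250 m
person approaches 1.0000·(0.0400+0.5000) = 0.5400 m
residual clearance needed = 0.0800+0.0250+0.0500 = 0.1550 m
S_min ≈ 0.0200+0.1250+0.5400+0.1550  ⇒  S_min = 21/25 m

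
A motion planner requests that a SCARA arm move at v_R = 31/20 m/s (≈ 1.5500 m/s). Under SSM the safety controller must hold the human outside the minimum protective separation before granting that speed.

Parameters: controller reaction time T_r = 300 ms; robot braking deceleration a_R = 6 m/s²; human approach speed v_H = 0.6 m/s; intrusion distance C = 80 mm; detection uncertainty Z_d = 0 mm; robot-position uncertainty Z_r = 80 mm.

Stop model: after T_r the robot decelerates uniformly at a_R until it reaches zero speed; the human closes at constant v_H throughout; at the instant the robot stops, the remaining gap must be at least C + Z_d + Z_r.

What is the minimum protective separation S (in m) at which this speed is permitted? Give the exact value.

S_min = 5569/4800 m = 1.1602 m

braking lasts T_s = (31/20)/6 = 0.2583 s
robot covers v_R·T_r = 1.5500·0.3000 = 0.4650 m before braking
robot under decel: 1.5500²/(2·6.0000) = 0.2002 m
human closes 0.6000·0.5583 = 0.3350 m
C+Z_d+Z_r = 0.0800+0.0000+0.0800 = 0.1600 m
S_min ≈ 0.4650+0.2002+0.3350+0.1600  ⇒  S_min = 5569/4800 m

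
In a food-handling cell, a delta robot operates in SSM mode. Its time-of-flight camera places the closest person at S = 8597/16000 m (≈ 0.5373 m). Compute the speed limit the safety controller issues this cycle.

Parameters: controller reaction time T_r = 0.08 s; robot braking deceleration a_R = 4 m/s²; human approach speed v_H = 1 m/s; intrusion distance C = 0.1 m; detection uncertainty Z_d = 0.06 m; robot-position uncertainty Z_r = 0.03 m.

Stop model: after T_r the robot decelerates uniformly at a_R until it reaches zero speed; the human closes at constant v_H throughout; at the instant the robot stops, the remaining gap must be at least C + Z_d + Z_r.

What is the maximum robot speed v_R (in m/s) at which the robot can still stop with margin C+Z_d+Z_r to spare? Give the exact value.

collect terms ⇒ (1/8)·v_R² + (33/100)·v_R + (-4277/16000) = 0
  disc = (33/100)² − 4·(1/8)·(-4277/16000) = 38809/160000 ; √disc = 197/400
  v_R = (−(33/100) + 197/400) / (2·(1/8)) = 13/20 m/s
check:
T_s = v_R/a_R = (13/20)/4 = 0.1625 s
robot covers v_R·T_r = 0.6500·0.0800 = 0.0520 m before braking
braking distance = 0.6500²/(2·4.0000) = 0.0528 m
person approaches 1.0000·(0.0800+0.1625) = 0.2425 m
C+Z_d+Z_r = 0.1000+0.0600+0.0300 = 0.1900 m
sum ≈ 0.0520+0.0528+0.2425+0.1900 ≈ 0.5373 m = S ✓

v_R_max = 13/20 m/s = 0.6500 m/s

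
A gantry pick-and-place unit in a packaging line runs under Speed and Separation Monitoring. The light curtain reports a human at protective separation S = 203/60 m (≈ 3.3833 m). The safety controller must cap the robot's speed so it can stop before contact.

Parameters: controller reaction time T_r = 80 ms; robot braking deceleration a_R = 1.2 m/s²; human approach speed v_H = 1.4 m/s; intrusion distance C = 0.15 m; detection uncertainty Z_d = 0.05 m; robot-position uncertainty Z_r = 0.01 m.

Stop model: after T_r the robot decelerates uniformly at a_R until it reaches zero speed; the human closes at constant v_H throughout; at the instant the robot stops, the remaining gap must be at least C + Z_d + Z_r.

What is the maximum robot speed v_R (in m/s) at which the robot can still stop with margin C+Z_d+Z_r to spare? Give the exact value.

v_R_max = 8/5 m/s = 1.6000 m/s

collect terms ⇒ (5/12)·v_R² + (187/150)·v_R + (-1148/375) = 0
  disc = (187/150)² − 4·(5/12)·(-1148/375) = 16641/2500 ; √disc = 129/50
  v_R = (−(187/150) + 129/50) / (2·(5/12)) = 8/5 m/s
check:
T_s = v_R/a_R = (8/5)/(6/5) = 1.3333 s
reaction-phase robot travel = 1.6000·0.0800 = 0.1280 m
robot covers 1.6000·1.3333 − ½·1.2000·1.3333² = 1.0667 m while stopping
human over T_r+T_s: 1.4000·(0.0800+1.3333) = 1.9787 m
C+Z_d+Z_r = 0.1500+0.0500+0.0100 = 0.2100 m
sum ≈ 0.1280+1.0667+1.9787+0.2100 ≈ 3.3833 m = S ✓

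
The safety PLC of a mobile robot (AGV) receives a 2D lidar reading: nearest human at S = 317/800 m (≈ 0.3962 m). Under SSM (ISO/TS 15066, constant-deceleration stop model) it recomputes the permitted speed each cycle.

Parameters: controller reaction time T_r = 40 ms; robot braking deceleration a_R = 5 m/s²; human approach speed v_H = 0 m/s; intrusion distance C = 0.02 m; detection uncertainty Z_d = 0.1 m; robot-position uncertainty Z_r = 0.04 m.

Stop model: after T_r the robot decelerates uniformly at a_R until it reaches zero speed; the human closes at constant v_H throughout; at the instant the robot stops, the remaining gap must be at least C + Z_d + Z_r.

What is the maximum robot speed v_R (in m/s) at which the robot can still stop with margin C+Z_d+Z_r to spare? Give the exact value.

v_R_max = 27/20 m/s = 1.3500 m/s

collect terms ⇒ (1/10)·v_R² + (1/25)·v_R + (-189/800) = 0
  disc = (1/25)² − 4·(1/10)·(-189/800) = 961/10000 ; √disc = 31/100
  v_R = (−(1/25) + 31/100) / (2·(1/10)) = 27/20 m/s
check:
stop time T_s = (27/20)/5 = 0.2700 s
robot in T_r: 1.3500·0.0400 = 0.0540 m
robot under decel: 1.3500²/(2·5.0000) = 0.1822 m
human over T_r+T_s: 0.0000·(0.0400+0.2700) = 0.0000 m
C+Z_d+Z_r = 0.0200+0.1000+0.0400 = 0.1600 m
sum ≈ 0.0540+0.1822+0.0000+0.1600 ≈ 0.3962 m = S ✓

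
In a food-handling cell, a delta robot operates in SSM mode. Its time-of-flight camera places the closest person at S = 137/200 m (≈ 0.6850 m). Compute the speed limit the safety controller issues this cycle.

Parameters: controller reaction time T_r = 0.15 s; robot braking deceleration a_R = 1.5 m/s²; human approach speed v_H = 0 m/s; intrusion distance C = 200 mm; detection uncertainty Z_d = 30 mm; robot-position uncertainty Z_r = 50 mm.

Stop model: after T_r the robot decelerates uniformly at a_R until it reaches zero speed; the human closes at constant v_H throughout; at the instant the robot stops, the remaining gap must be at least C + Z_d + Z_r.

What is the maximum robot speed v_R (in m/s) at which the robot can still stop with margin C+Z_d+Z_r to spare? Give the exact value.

v_R_max = 9/10 m/s = 0.9000 m/s

at the boundary: (1/3)·v² + (3/20)·v + (-81/200) = 0
  disc = (3/20)² − 4·(1/3)·(-81/200) = 9/16 ; √disc = 3/4
  v_R = (−(3/20) + 3/4) / (2·(1/3)) = 9/10 m/s
check:
stop time T_s = (9/10)/(3/2) = 0.6000 s
robot covers v_R·T_r = 0.9000·0.1500 = 0.1350 m before braking
braking distance = 0.9000²/(2·1.5000) = 0.2700 m
human over T_r+T_s: 0.0000·(0.1500+0.6000) = 0.0000 m
residual clearance needed = 0.2000+0.0300+0.0500 = 0.2800 m
sum ≈ 0.1350+0.2700+0.0000+0.2800 ≈ 0.6850 m = S ✓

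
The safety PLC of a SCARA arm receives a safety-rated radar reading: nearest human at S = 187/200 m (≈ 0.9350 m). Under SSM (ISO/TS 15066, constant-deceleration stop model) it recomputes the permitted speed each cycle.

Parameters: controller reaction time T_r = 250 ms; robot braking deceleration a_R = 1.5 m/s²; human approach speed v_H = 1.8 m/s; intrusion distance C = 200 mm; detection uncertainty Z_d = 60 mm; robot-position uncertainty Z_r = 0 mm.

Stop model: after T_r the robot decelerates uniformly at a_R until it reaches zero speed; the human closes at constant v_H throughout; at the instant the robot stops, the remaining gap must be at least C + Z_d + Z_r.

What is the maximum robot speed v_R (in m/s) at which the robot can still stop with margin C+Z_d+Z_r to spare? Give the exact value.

at the boundary: (1/3)·v² + (29/20)·v + (-9/40) = 0
  disc = (29/20)² − 4·(1/3)·(-9/40) = 961/400 ; √disc = 31/20
  v_R = (−(29/20) + 31/20) / (2·(1/3)) = 3/20 m/s
check:
stop time T_s = (3/20)/(3/2) = 0.1000 s
reaction-phase robot travel = 0.1500·0.2500 = 0.0375 m
robot under decel: 0.1500²/(2·1.5000) = 0.0075 m
human over T_r+T_s: 1.8000·(0.2500+0.1000) = 0.6300 m
residual clearance needed = 0.2000+0.0600+0.0000 = 0.2600 m
sum ≈ 0.0375+0.0075+0.6300+0.2600 ≈ 0.9350 m = S ✓

v_R_max = 3/20 m/s = 0.1500 m/s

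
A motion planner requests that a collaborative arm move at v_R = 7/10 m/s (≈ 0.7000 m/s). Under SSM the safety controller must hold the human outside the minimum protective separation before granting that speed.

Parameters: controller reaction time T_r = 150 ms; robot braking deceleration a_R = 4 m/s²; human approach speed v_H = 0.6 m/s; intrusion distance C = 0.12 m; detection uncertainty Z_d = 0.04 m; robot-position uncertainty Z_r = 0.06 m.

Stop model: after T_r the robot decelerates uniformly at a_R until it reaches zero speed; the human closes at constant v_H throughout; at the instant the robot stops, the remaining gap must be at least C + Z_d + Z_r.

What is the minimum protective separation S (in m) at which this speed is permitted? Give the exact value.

braking lasts T_s = (7/10)/4 = 0.1750 s
robot covers v_R·T_r = 0.7000·0.1500 = 0.1050 m before braking
robot under decel: 0.7000²/(2·4.0000) = 0.0612 m
person approaches 0.6000·(0.1500+0.1750) = 0.1950 m
margins: 0.1200+0.0400+0.0600 = 0.2200 m
S_min ≈ 0.1050+0.0612+0.1950+0.2200  ⇒  S_min = 93/160 m

S_min = 93/160 m = 0.5813 m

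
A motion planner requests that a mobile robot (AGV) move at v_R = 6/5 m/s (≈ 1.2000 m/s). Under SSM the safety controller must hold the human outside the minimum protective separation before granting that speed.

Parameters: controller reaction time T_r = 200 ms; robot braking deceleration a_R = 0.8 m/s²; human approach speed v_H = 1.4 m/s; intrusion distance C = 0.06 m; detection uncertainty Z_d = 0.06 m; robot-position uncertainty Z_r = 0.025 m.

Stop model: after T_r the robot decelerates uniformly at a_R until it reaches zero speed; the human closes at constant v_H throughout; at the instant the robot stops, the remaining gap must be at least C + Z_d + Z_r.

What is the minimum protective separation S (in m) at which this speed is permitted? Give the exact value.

braking lasts T_s = (6/5)/(4/5) = 1.5000 s
reaction-phase robot travel = 1.2000·0.2000 = 0.2400 m
robot covers 1.2000·1.5000 − ½·0.8000·1.5000² = 0.9000 m while stopping
human closes 1.4000·1.7000 = 2.3800 m
margins: 0.0600+0.0600+0.0250 = 0.1450 m
S_min ≈ 0.2400+0.9000+2.3800+0.1450  ⇒  S_min = 733/200 m

S_min = 733/200 m = 3.6650 m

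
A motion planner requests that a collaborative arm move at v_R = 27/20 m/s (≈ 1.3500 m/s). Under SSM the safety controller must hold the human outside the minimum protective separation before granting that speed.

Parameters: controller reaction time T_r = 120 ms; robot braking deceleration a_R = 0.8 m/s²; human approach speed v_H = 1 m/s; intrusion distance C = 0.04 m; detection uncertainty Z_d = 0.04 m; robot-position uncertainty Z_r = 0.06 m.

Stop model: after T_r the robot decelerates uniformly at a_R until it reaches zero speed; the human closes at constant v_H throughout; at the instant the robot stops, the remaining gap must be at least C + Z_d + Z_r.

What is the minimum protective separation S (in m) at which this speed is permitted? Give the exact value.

stop time T_s = (27/20)/(4/5) = 1.6875 s
robot in T_r: 1.3500·0.1200 = 0.1620 m
robot covers 1.3500·1.6875 − ½·0.8000·1.6875² = 1.1391 m while stopping
human closes 1.0000·1.8075 = 1.8075 m
residual clearance needed = 0.0400+0.0400+0.0600 = 0.1400 m
S_min ≈ 0.1620+1.1391+1.8075+0.1400  ⇒  S_min = 51977/16000 m

S_min = 51977/16000 m = 3.2486 m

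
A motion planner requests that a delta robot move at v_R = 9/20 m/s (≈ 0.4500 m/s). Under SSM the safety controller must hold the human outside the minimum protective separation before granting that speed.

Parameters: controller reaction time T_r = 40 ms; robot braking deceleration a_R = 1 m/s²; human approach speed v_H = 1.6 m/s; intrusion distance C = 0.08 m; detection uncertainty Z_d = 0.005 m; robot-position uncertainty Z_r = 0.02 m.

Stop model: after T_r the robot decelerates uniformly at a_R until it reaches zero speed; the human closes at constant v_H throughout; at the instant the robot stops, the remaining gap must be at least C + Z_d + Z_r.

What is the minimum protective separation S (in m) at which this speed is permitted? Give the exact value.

braking lasts T_s = (9/20)/1 = 0.4500 s
robot covers v_R·T_r = 0.4500·0.0400 = 0.0180 m before braking
braking distance = 0.4500²/(2·1.0000) = 0.1013 m
human over T_r+T_s: 1.6000·(0.0400+0.4500) = 0.7840 m
residual clearance needed = 0.0800+0.0050+0.0200 = 0.1050 m
S_min ≈ 0.0180+0.1013+0.7840+0.1050  ⇒  S_min = 4033/4000 m

S_min = 4033/4000 m = 1.0083 m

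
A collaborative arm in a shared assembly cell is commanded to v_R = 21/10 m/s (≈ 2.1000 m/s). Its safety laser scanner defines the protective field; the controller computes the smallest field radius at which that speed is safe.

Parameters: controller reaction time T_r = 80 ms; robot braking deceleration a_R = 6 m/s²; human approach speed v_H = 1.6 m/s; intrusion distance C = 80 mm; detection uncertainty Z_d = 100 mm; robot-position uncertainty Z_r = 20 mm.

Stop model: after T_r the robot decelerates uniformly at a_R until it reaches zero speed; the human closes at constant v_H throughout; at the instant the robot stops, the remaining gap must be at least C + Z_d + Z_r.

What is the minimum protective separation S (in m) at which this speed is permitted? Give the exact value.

braking lasts T_s = (21/10)/6 = 0.3500 s
robot covers v_R·T_r = 2.1000·0.0800 = 0.1680 m before braking
robot covers 2.1000·0.3500 − ½·6.0000·0.3500² = 0.3675 m while stopping
human closes 1.6000·0.4300 = 0.6880 m
C+Z_d+Z_r = 0.0800+0.1000+0.0200 = 0.2000 m
S_min ≈ 0.1680+0.3675+0.6880+0.2000  ⇒  S_min = 2847/2000 m

S_min = 2847/2000 m = 1.4235 m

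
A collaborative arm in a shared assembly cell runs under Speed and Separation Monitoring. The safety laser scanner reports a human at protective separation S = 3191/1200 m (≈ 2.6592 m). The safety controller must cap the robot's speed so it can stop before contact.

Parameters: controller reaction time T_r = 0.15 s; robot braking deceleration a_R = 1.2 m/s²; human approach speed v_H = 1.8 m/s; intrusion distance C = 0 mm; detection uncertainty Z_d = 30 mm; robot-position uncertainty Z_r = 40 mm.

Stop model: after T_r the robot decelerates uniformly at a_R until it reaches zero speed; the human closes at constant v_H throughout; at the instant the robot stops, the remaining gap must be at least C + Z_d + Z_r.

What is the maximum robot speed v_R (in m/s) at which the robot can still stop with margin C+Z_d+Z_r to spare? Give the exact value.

v_R_max = 11/10 m/s = 1.1000 m/s

quadratic (5/12)·v² + (33/20)·v + (-2783/1200) = 0
  disc = (33/20)² − 4·(5/12)·(-2783/1200) = 5929/900 ; √disc = 77/30
  v_R = (−(33/20) + 77/30) / (2·(5/12)) = 11/10 m/s
check:
stop time T_s = (11/10)/(6/5) = 0.9167 s
robot covers v_R·T_r = 1.1000·0.1500 = 0.1650 m before braking
robot covers 1.1000·0.9167 − ½·1.2000·0.9167² = 0.5042 m while stopping
human closes 1.8000·1.0667 = 1.9200 m
margins: 0.0000+0.0300+0.0400 = 0.0700 m
sum ≈ 0.1650+0.5042+1.9200+0.0700 ≈ 2.6592 m = S ✓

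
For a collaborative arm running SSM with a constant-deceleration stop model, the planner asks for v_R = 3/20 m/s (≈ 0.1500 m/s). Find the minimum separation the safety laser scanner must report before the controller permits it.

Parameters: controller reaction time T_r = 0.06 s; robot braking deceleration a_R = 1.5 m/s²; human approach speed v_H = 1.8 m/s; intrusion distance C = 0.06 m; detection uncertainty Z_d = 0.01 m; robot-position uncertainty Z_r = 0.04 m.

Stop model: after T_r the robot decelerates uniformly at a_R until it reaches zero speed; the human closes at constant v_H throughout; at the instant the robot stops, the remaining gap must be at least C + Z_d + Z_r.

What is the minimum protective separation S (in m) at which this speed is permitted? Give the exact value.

S_min = 829/2000 m = 0.4145 m

T_s = v_R/a_R = (3/20)/(3/2) = 0.1000 s
robot covers v_R·T_r = 0.1500·0.0600 = 0.0090 m before braking
robot under decel: 0.1500²/(2·1.5000) = 0.0075 m
human over T_r+T_s: 1.8000·(0.0600+0.1000) = 0.2880 m
margins: 0.0600+0.0100+0.0400 = 0.1100 m
S_min ≈ 0.0090+0.0075+0.2880+0.1100  ⇒  S_min = 829/2000 m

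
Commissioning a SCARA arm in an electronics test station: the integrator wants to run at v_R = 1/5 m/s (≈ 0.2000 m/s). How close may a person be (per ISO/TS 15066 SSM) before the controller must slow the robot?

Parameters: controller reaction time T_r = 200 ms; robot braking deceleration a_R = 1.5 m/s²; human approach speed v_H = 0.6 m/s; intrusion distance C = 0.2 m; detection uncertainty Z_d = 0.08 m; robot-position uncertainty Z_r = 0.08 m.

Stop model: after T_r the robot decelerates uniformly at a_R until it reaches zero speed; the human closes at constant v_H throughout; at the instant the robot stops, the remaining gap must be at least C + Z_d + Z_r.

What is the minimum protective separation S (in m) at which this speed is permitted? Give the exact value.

stop time T_s = (1/5)/(3/2) = 0.1333 s
reaction-phase robot travel = 0.2000·0.2000 = 0.0400 m
robot covers 0.2000·0.1333 − ½·1.5000·0.1333² = 0.0133 m while stopping
human over T_r+T_s: 0.6000·(0.2000+0.1333) = 0.2000 m
residual clearance needed = 0.2000+0.0800+0.0800 = 0.3600 m
S_min ≈ 0.0400+0.0133+0.2000+0.3600  ⇒  S_min = 46/75 m

S_min = 46/75 m = 0.6133 m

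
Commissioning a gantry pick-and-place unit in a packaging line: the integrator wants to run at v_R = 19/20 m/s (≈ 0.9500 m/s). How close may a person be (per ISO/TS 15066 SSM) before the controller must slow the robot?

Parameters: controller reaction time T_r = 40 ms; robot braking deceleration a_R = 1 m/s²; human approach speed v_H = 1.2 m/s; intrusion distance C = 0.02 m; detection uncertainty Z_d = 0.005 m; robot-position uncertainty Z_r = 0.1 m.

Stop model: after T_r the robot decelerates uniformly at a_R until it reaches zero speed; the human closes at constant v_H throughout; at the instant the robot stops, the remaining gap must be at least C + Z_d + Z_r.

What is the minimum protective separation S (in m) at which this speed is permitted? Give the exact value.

T_s = v_R/a_R = (19/20)/1 = 0.9500 s
robot covers v_R·T_r = 0.9500·0.0400 = 0.0380 m before braking
robot under decel: 0.9500²/(2·1.0000) = 0.4512 m
person approaches 1.2000·(0.0400+0.9500) = 1.1880 m
margins: 0.0200+0.0050+0.1000 = 0.1250 m
S_min ≈ 0.0380+0.4512+1.1880+0.1250  ⇒  S_min = 7209/4000 m

S_min = 7209/4000 m = 1.8022 m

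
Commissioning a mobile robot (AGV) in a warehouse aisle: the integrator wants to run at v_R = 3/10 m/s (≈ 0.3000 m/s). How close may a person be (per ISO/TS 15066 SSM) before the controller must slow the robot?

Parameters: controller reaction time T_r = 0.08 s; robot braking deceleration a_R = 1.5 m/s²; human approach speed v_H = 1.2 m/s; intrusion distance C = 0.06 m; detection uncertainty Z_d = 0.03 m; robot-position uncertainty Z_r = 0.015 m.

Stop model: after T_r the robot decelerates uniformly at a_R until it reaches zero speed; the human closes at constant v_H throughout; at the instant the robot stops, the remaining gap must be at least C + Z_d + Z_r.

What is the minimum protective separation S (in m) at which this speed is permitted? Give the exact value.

T_s = v_R/a_R = (3/10)/(3/2) = 0.2000 s
robot in T_r: 0.3000·0.0800 = 0.0240 m
robot covers 0.3000·0.2000 − ½·1.5000·0.2000² = 0.0300 m while stopping
human closes 1.2000·0.2800 = 0.3360 m
residual clearance needed = 0.0600+0.0300+0.0150 = 0.1050 m
S_min ≈ 0.0240+0.0300+0.3360+0.1050  ⇒  S_min = 99/200 m

S_min = 99/200 m = 0.4950 m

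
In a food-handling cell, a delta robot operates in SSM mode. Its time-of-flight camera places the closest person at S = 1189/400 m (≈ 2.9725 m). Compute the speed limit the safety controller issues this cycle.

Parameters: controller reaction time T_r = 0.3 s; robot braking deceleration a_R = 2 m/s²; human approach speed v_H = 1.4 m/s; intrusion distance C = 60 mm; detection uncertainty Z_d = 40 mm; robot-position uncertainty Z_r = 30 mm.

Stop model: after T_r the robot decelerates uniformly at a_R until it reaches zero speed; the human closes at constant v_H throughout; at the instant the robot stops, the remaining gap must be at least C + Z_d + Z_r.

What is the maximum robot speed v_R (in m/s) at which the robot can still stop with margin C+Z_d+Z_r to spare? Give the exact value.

at the boundary: (1/4)·v² + (1)·v + (-969/400) = 0
  disc = (1)² − 4·(1/4)·(-969/400) = 1369/400 ; √disc = 37/20
  v_R = (−(1) + 37/20) / (2·(1/4)) = 17/10 m/s
check:
T_s = v_R/a_R = (17/10)/2 = 0.8500 s
robot in T_r: 1.7000·0.3000 = 0.5100 m
robot covers 1.7000·0.8500 − ½·2.0000·0.8500² = 0.7225 m while stopping
human closes 1.4000·1.1500 = 1.6100 m
margins: 0.0600+0.0400+0.0300 = 0.1300 m
sum ≈ 0.5100+0.7225+1.6100+0.1300 ≈ 2.9725 m = S ✓

v_R_max = 17/10 m/s = 1.7000 m/s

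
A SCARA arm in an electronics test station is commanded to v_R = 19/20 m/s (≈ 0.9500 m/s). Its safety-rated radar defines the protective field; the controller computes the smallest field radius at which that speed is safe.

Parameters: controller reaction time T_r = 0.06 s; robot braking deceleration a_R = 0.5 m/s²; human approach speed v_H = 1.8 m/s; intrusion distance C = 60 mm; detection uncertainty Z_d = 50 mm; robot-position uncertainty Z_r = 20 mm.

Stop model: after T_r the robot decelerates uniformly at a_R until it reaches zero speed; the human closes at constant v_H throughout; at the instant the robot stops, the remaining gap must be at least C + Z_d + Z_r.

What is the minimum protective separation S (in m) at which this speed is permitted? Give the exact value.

stop time T_s = (19/20)/(1/2) = 1.9000 s
reaction-phase robot travel = 0.9500·0.0600 = 0.0570 m
robot covers 0.9500·1.9000 − ½·0.5000·1.9000² = 0.9025 m while stopping
human closes 1.8000·1.9600 = 3.5280 m
residual clearance needed = 0.0600+0.0500+0.0200 = 0.1300 m
S_min ≈ 0.0570+0.9025+3.5280+0.1300  ⇒  S_min = 1847/400 m

S_min = 1847/400 m = 4.6175 m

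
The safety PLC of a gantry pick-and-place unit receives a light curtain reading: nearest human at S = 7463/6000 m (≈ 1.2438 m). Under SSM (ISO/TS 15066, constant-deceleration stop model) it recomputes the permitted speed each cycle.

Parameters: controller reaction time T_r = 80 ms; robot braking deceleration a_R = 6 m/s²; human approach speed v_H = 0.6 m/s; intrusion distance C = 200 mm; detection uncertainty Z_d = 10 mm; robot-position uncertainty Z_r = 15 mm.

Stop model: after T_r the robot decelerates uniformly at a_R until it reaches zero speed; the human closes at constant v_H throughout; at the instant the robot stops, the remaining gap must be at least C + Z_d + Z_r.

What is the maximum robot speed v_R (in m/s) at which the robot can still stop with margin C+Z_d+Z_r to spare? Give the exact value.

v_R_max = 5/2 m/s = 2.5000 m/s

quadratic (1/12)·v² + (9/50)·v + (-233/240) = 0
  disc = (9/50)² − 4·(1/12)·(-233/240) = 32041/90000 ; √disc = 179/300
  v_R = (−(9/50) + 179/300) / (2·(1/12)) = 5/2 m/s
check:
T_s = v_R/a_R = (5/2)/6 = 0.4167 s
reaction-phase robot travel = 2.5000·0.0800 = 0.2000 m
robot covers 2.5000·0.4167 − ½·6.0000·0.4167² = 0.5208 m while stopping
person approaches 0.6000·(0.0800+0.4167) = 0.2980 m
C+Z_d+Z_r = 0.2000+0.0100+0.0150 = 0.2250 m
sum ≈ 0.2000+0.5208+0.2980+0.2250 ≈ 1.2438 m = S ✓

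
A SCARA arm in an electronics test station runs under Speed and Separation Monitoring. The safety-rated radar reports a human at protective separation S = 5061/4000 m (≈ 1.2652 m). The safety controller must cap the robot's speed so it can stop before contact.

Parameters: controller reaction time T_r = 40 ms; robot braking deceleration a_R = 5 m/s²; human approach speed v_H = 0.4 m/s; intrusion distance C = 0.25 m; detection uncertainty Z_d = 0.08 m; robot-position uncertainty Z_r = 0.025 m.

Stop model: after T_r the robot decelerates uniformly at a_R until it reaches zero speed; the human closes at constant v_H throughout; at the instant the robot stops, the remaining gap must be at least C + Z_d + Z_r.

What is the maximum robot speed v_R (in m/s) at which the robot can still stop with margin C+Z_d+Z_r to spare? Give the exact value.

v_R_max = 49/20 m/s = 2.4500 m/s

collect terms ⇒ (1/10)·v_R² + (3/25)·v_R + (-3577/4000) = 0
  disc = (3/25)² − 4·(1/10)·(-3577/4000) = 3721/10000 ; √disc = 61/100
  v_R = (−(3/25) + 61/100) / (2·(1/10)) = 49/20 m/s
check:
T_s = v_R/a_R = (49/20)/5 = 0.4900 s
robot in T_r: 2.4500·0.0400 = 0.0980 m
robot covers 2.4500·0.4900 − ½·5.0000·0.4900² = 0.6002 m while stopping
human over T_r+T_s: 0.4000·(0.0400+0.4900) = 0.2120 m
residual clearance needed = 0.2500+0.0800+0.0250 = 0.3550 m
sum ≈ 0.0980+0.6002+0.2120+0.3550 ≈ 1.2652 m = S ✓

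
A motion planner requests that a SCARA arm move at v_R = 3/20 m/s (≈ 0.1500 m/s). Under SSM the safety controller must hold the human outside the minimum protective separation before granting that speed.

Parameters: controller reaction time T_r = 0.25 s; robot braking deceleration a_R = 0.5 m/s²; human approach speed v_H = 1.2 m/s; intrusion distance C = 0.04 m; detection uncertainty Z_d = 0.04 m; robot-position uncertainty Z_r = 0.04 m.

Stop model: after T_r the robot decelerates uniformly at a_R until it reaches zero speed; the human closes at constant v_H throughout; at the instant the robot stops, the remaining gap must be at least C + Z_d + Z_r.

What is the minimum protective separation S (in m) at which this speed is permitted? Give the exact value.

S_min = 21/25 m = 0.8400 m

braking lasts T_s = (3/20)/(1/2) = 0.3000 s
reaction-phase robot travel = 0.1500·0.2500 = 0.0375 m
robot under decel: 0.1500²/(2·0.5000) = 0.0225 m
human over T_r+T_s: 1.2000·(0.2500+0.3000) = 0.6600 m
residual clearance needed = 0.0400+0.0400+0.0400 = 0.1200 m
S_min ≈ 0.0375+0.0225+0.6600+0.1200  ⇒  S_min = 21/25 m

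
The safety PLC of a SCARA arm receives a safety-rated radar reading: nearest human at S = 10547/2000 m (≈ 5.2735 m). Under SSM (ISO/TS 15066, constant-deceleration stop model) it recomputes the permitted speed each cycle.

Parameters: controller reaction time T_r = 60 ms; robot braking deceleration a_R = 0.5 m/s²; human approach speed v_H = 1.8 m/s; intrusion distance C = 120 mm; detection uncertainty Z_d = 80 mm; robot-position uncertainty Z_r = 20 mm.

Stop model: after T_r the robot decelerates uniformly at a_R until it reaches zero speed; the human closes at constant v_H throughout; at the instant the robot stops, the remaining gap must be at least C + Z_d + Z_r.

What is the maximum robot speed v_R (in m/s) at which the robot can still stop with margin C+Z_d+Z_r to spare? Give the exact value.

collect terms ⇒ (1)·v_R² + (183/50)·v_R + (-9891/2000) = 0
  disc = (183/50)² − 4·(1)·(-9891/2000) = 20736/625 ; √disc = 144/25
  v_R = (−(183/50) + 144/25) / (2·(1)) = 21/20 m/s
check:
T_s = v_R/a_R = (21/20)/(1/2) = 2.1000 s
robot covers v_R·T_r = 1.0500·0.0600 = 0.0630 m before braking
braking distance = 1.0500²/(2·0.5000) = 1.1025 m
human closes 1.8000·2.1600 = 3.8880 m
C+Z_d+Z_r = 0.1200+0.0800+0.0200 = 0.2200 m
sum ≈ 0.0630+1.1025+3.8880+0.2200 ≈ 5.2735 m = S ✓

v_R_max = 21/20 m/s = 1.0500 m/s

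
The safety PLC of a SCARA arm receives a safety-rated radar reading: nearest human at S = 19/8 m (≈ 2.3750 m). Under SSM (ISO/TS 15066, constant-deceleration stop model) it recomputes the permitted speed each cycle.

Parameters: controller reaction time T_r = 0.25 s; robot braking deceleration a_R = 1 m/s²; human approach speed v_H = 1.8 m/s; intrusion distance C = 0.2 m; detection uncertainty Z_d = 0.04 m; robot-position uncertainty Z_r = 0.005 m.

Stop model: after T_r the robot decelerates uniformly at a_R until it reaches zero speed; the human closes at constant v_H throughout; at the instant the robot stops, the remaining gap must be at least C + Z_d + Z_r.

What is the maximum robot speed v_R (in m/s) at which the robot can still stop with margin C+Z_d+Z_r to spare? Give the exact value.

at the boundary: (1/2)·v² + (41/20)·v + (-42/25) = 0
  disc = (41/20)² − 4·(1/2)·(-42/25) = 121/16 ; √disc = 11/4
  v_R = (−(41/20) + 11/4) / (2·(1/2)) = 7/10 m/s
check:
braking lasts T_s = (7/10)/1 = 0.7000 s
reaction-phase robot travel = 0.7000·0.2500 = 0.1750 m
robot covers 0.7000·0.7000 − ½·1.0000·0.7000² = 0.2450 m while stopping
person approaches 1.8000·(0.2500+0.7000) = 1.7100 m
margins: 0.2000+0.0400+0.0050 = 0.2450 m
sum ≈ 0.1750+0.2450+1.7100+0.2450 ≈ 2.3750 m = S ✓

v_R_max = 7/10 m/s = 0.7000 m/s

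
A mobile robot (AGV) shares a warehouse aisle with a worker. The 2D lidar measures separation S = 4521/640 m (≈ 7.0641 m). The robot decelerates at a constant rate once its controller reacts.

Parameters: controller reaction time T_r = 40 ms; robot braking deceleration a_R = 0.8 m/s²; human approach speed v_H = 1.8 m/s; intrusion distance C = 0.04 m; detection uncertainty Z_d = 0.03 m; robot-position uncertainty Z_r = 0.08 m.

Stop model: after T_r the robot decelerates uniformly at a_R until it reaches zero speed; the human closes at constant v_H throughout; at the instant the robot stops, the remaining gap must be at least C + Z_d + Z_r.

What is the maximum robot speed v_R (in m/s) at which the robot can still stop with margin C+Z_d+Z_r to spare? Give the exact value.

at the boundary: (5/8)·v² + (229/100)·v + (-109473/16000) = 0
  disc = (229/100)² − 4·(5/8)·(-109473/16000) = 3575881/160000 ; √disc = 1891/400
  v_R = (−(229/100) + 1891/400) / (2·(5/8)) = 39/20 m/s
check:
T_s = v_R/a_R = (39/20)/(4/5) = 2.4375 s
reaction-phase robot travel = 1.9500·0.0400 = 0.0780 m
robot covers 1.9500·2.4375 − ½·0.8000·2.4375² = 2.3766 m while stopping
human closes 1.8000·2.4775 = 4.4595 m
residual clearance needed = 0.0400+0.0300+0.0800 = 0.1500 m
sum ≈ 0.0780+2.3766+4.4595+0.1500 ≈ 7.0641 m = S ✓

v_R_max = 39/20 m/s = 1.9500 m/s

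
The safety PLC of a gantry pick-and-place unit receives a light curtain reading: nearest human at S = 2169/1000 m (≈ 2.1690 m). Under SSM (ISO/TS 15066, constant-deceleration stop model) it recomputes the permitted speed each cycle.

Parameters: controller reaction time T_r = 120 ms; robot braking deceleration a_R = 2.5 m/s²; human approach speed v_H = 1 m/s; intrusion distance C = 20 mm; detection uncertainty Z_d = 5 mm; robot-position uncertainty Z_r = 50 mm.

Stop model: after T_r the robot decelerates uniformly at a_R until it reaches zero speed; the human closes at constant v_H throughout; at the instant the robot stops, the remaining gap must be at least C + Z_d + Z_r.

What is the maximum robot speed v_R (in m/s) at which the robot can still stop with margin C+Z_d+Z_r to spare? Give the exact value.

v_R_max = 21/10 m/s = 2.1000 m/s

quadratic (1/5)·v² + (13/25)·v + (-987/500) = 0
  disc = (13/25)² − 4·(1/5)·(-987/500) = 1156/625 ; √disc = 34/25
  v_R = (−(13/25) + 34/25) / (2·(1/5)) = 21/10 m/s
check:
stop time T_s = (21/10)/(5/2) = 0.8400 s
robot covers v_R·T_r = 2.1000·0.1200 = 0.2520 m before braking
robot under decel: 2.1000²/(2·2.5000) = 0.8820 m
human closes 1.0000·0.9600 = 0.9600 m
margins: 0.0200+0.0050+0.0500 = 0.0750 m
sum ≈ 0.2520+0.8820+0.9600+0.0750 ≈ 2.1690 m = S ✓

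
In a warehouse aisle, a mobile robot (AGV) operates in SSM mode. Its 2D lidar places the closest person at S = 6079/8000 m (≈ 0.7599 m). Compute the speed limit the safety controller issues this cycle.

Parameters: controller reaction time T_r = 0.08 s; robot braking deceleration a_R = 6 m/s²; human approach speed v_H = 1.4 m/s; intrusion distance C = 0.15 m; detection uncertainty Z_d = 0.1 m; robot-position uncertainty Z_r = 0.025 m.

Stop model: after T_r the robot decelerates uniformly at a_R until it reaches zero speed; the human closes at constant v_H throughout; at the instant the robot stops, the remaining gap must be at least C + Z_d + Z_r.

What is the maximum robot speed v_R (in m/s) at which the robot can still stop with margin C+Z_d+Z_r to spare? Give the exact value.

at the boundary: (1/12)·v² + (47/150)·v + (-2983/8000) = 0
  disc = (47/150)² − 4·(1/12)·(-2983/8000) = 80089/360000 ; √disc = 283/600
  v_R = (−(47/150) + 283/600) / (2·(1/12)) = 19/20 m/s
check:
stop time T_s = (19/20)/6 = 0.1583 s
reaction-phase robot travel = 0.9500·0.0800 = 0.0760 m
robot under decel: 0.9500²/(2·6.0000) = 0.0752 m
human closes 1.4000·0.2383 = 0.3337 m
residual clearance needed = 0.1500+0.1000+0.0250 = 0.2750 m
sum ≈ 0.0760+0.0752+0.3337+0.2750 ≈ 0.7599 m = S ✓

v_R_max = 19/20 m/s = 0.9500 m/s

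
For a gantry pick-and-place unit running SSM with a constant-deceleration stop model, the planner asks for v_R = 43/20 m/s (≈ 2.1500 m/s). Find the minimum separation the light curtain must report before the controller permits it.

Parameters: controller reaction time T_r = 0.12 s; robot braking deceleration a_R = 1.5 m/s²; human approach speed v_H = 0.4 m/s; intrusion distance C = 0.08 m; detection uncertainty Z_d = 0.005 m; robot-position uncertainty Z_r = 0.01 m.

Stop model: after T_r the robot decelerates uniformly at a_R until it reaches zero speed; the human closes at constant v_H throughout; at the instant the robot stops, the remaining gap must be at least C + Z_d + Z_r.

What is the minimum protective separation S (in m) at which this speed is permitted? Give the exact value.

S_min = 15091/6000 m = 2.5152 m

T_s = v_R/a_R = (43/20)/(3/2) = 1.4333 s
reaction-phase robot travel = 2.1500·0.1200 = 0.2580 m
robot under decel: 2.1500²/(2·1.5000) = 1.5408 m
person approaches 0.4000·(0.1200+1.4333) = 0.6213 m
residual clearance needed = 0.0800+0.0050+0.0100 = 0.0950 m
S_min ≈ 0.2580+1.5408+0.6213+0.0950  ⇒  S_min = 15091/6000 m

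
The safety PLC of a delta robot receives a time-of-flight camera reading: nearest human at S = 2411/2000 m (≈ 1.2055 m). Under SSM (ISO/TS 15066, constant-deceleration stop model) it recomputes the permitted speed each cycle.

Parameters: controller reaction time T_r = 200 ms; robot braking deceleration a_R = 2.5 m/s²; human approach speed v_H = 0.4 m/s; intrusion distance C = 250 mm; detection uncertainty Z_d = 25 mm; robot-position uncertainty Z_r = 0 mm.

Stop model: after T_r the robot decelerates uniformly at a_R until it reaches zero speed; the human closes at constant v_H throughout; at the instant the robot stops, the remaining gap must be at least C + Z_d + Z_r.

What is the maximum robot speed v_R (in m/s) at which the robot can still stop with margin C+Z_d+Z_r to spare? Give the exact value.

quadratic (1/5)·v² + (9/25)·v + (-1701/2000) = 0
  disc = (9/25)² − 4·(1/5)·(-1701/2000) = 81/100 ; √disc = 9/10
  v_R = (−(9/25) + 9/10) / (2·(1/5)) = 27/20 m/s
check:
stop time T_s = (27/20)/(5/2) = 0.5400 s
reaction-phase robot travel = 1.3500·0.2000 = 0.2700 m
robot under decel: 1.3500²/(2·2.5000) = 0.3645 m
human over T_r+T_s: 0.4000·(0.2000+0.5400) = 0.2960 m
residual clearance needed = 0.2500+0.0250+0.0000 = 0.2750 m
sum ≈ 0.2700+0.3645+0.2960+0.2750 ≈ 1.2055 m = S ✓

v_R_max = 27/20 m/s = 1.3500 m/s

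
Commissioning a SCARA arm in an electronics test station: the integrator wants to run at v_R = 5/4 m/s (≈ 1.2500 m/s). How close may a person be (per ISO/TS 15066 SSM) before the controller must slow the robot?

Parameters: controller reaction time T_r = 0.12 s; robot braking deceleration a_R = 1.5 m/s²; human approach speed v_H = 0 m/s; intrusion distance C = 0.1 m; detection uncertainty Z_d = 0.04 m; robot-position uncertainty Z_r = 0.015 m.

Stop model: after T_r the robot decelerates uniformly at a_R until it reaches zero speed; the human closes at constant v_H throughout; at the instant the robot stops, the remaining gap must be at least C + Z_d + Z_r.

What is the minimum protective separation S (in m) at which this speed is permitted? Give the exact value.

stop time T_s = (5/4)/(3/2) = 0.8333 s
robot covers v_R·T_r = 1.2500·0.1200 = 0.1500 m before braking
braking distance = 1.2500²/(2·1.5000) = 0.5208 m
human closes 0.0000·0.9533 = 0.0000 m
residual clearance needed = 0.1000+0.0400+0.0150 = 0.1550 m
S_min ≈ 0.1500+0.5208+0.0000+0.1550  ⇒  S_min = 991/1200 m

S_min = 991/1200 m = 0.8258 m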